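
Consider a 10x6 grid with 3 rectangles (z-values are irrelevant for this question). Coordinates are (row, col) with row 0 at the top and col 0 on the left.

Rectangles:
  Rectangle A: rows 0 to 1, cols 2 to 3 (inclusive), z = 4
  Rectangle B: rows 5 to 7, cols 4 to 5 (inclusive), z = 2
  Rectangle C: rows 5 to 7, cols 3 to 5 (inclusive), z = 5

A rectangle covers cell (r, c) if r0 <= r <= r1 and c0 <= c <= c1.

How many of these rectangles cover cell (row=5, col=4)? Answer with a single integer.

Check cell (5,4):
  A: rows 0-1 cols 2-3 -> outside (row miss)
  B: rows 5-7 cols 4-5 -> covers
  C: rows 5-7 cols 3-5 -> covers
Count covering = 2

Answer: 2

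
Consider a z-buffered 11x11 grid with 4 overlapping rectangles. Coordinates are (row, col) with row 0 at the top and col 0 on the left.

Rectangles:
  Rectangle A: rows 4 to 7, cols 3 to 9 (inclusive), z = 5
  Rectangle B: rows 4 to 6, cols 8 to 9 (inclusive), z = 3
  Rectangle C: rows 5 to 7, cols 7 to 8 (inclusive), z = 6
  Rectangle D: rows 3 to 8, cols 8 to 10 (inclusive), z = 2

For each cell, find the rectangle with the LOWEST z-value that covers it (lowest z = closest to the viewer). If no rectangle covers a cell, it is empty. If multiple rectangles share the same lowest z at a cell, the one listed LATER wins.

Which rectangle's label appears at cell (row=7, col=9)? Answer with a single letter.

Answer: D

Derivation:
Check cell (7,9):
  A: rows 4-7 cols 3-9 z=5 -> covers; best now A (z=5)
  B: rows 4-6 cols 8-9 -> outside (row miss)
  C: rows 5-7 cols 7-8 -> outside (col miss)
  D: rows 3-8 cols 8-10 z=2 -> covers; best now D (z=2)
Winner: D at z=2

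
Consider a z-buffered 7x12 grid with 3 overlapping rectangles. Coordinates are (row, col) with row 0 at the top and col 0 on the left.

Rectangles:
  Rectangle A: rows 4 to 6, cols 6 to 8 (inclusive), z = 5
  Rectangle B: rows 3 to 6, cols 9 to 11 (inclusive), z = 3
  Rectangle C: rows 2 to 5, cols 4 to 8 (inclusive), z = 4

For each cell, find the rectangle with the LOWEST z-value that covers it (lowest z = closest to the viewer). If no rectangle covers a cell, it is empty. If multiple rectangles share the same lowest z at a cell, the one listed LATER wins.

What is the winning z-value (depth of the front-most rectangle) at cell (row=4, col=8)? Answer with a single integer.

Answer: 4

Derivation:
Check cell (4,8):
  A: rows 4-6 cols 6-8 z=5 -> covers; best now A (z=5)
  B: rows 3-6 cols 9-11 -> outside (col miss)
  C: rows 2-5 cols 4-8 z=4 -> covers; best now C (z=4)
Winner: C at z=4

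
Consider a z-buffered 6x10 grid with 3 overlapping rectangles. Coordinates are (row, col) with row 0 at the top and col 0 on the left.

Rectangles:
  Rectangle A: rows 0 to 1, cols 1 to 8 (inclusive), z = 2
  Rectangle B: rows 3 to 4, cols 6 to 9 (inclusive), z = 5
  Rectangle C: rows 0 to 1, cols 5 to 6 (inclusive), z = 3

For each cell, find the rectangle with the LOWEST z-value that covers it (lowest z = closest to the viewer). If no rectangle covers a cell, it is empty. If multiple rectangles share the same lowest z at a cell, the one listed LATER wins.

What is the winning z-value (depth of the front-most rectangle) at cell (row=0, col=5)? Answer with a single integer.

Answer: 2

Derivation:
Check cell (0,5):
  A: rows 0-1 cols 1-8 z=2 -> covers; best now A (z=2)
  B: rows 3-4 cols 6-9 -> outside (row miss)
  C: rows 0-1 cols 5-6 z=3 -> covers; best now A (z=2)
Winner: A at z=2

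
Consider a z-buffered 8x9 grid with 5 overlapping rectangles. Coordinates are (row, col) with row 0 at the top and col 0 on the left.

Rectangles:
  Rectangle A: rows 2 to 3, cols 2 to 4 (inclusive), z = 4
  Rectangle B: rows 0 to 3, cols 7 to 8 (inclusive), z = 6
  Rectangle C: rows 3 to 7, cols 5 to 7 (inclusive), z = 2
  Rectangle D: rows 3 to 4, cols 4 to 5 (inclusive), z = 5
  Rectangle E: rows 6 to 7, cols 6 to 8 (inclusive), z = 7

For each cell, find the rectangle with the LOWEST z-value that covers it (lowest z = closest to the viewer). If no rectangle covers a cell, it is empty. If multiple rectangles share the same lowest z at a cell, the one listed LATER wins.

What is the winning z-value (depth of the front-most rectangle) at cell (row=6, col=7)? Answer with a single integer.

Answer: 2

Derivation:
Check cell (6,7):
  A: rows 2-3 cols 2-4 -> outside (row miss)
  B: rows 0-3 cols 7-8 -> outside (row miss)
  C: rows 3-7 cols 5-7 z=2 -> covers; best now C (z=2)
  D: rows 3-4 cols 4-5 -> outside (row miss)
  E: rows 6-7 cols 6-8 z=7 -> covers; best now C (z=2)
Winner: C at z=2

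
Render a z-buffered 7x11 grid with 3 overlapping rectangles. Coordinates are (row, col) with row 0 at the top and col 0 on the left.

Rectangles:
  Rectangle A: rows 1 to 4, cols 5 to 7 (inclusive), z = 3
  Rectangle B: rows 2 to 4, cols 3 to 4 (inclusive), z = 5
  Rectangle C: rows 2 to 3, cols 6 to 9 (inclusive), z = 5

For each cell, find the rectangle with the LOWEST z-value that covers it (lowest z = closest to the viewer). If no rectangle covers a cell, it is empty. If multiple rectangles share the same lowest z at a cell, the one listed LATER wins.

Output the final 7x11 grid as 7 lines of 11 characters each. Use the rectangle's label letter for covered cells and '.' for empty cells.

...........
.....AAA...
...BBAAACC.
...BBAAACC.
...BBAAA...
...........
...........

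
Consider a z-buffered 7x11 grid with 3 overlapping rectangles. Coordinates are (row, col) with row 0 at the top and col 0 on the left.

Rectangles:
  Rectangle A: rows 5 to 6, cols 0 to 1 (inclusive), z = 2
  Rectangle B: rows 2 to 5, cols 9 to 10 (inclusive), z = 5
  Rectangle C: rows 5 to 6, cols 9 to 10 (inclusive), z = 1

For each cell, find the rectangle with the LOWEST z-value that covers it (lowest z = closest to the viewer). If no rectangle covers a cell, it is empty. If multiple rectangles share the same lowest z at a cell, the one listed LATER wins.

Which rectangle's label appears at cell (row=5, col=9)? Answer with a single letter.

Check cell (5,9):
  A: rows 5-6 cols 0-1 -> outside (col miss)
  B: rows 2-5 cols 9-10 z=5 -> covers; best now B (z=5)
  C: rows 5-6 cols 9-10 z=1 -> covers; best now C (z=1)
Winner: C at z=1

Answer: C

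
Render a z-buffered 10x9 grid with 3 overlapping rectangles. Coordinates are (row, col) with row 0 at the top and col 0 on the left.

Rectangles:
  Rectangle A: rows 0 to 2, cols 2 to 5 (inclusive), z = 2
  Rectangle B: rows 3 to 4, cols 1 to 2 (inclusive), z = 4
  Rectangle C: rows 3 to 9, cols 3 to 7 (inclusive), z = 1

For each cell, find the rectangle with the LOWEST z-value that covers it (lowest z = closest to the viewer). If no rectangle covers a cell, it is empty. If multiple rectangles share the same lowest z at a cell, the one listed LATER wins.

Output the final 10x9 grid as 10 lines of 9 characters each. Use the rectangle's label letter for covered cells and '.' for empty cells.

..AAAA...
..AAAA...
..AAAA...
.BBCCCCC.
.BBCCCCC.
...CCCCC.
...CCCCC.
...CCCCC.
...CCCCC.
...CCCCC.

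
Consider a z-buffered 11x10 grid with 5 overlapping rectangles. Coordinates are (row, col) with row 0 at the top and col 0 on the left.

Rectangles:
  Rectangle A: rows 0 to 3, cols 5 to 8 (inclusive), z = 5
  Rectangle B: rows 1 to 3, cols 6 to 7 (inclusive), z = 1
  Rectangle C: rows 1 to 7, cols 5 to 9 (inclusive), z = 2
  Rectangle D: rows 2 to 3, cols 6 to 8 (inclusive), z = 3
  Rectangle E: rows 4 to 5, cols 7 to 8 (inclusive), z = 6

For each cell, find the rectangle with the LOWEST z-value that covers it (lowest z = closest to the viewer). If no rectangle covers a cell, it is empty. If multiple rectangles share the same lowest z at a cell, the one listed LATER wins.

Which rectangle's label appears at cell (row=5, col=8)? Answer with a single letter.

Answer: C

Derivation:
Check cell (5,8):
  A: rows 0-3 cols 5-8 -> outside (row miss)
  B: rows 1-3 cols 6-7 -> outside (row miss)
  C: rows 1-7 cols 5-9 z=2 -> covers; best now C (z=2)
  D: rows 2-3 cols 6-8 -> outside (row miss)
  E: rows 4-5 cols 7-8 z=6 -> covers; best now C (z=2)
Winner: C at z=2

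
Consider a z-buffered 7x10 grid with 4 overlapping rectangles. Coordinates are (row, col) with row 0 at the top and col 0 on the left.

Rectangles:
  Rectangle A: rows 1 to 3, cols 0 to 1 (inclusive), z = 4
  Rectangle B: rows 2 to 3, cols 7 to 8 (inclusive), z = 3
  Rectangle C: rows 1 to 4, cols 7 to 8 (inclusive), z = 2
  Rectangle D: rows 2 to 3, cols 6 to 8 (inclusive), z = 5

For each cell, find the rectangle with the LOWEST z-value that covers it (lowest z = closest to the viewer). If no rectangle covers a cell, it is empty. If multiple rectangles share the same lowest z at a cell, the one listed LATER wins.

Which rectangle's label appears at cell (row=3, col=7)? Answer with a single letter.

Answer: C

Derivation:
Check cell (3,7):
  A: rows 1-3 cols 0-1 -> outside (col miss)
  B: rows 2-3 cols 7-8 z=3 -> covers; best now B (z=3)
  C: rows 1-4 cols 7-8 z=2 -> covers; best now C (z=2)
  D: rows 2-3 cols 6-8 z=5 -> covers; best now C (z=2)
Winner: C at z=2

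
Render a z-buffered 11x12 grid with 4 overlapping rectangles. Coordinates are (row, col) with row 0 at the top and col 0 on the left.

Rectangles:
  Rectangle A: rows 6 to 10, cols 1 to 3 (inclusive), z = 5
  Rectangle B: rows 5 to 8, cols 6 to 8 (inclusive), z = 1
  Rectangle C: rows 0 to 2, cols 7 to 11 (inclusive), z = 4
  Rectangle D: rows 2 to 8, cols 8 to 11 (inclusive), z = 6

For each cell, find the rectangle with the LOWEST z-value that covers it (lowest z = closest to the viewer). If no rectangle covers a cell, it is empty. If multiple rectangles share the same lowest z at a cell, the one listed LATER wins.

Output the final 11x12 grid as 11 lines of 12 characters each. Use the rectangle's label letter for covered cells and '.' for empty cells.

.......CCCCC
.......CCCCC
.......CCCCC
........DDDD
........DDDD
......BBBDDD
.AAA..BBBDDD
.AAA..BBBDDD
.AAA..BBBDDD
.AAA........
.AAA........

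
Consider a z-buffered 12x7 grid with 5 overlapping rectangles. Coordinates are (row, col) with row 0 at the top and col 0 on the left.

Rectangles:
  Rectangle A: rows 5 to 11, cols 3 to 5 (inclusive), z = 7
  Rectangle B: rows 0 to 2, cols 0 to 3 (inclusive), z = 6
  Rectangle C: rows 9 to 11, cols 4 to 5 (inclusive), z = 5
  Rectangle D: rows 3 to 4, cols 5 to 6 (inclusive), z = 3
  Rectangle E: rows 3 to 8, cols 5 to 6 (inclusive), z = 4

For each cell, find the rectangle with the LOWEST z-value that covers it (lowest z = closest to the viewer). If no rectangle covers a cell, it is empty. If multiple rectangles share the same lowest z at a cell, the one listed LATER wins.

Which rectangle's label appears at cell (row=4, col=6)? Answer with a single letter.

Check cell (4,6):
  A: rows 5-11 cols 3-5 -> outside (row miss)
  B: rows 0-2 cols 0-3 -> outside (row miss)
  C: rows 9-11 cols 4-5 -> outside (row miss)
  D: rows 3-4 cols 5-6 z=3 -> covers; best now D (z=3)
  E: rows 3-8 cols 5-6 z=4 -> covers; best now D (z=3)
Winner: D at z=3

Answer: D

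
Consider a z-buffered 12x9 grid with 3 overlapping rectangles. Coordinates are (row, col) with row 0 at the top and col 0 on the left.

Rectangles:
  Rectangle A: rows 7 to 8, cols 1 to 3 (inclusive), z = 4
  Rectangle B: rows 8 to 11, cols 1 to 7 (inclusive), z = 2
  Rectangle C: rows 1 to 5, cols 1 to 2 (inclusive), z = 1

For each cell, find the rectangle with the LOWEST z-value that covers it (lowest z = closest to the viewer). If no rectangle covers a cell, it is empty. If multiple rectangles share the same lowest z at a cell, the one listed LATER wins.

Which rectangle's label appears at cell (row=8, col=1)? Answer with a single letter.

Answer: B

Derivation:
Check cell (8,1):
  A: rows 7-8 cols 1-3 z=4 -> covers; best now A (z=4)
  B: rows 8-11 cols 1-7 z=2 -> covers; best now B (z=2)
  C: rows 1-5 cols 1-2 -> outside (row miss)
Winner: B at z=2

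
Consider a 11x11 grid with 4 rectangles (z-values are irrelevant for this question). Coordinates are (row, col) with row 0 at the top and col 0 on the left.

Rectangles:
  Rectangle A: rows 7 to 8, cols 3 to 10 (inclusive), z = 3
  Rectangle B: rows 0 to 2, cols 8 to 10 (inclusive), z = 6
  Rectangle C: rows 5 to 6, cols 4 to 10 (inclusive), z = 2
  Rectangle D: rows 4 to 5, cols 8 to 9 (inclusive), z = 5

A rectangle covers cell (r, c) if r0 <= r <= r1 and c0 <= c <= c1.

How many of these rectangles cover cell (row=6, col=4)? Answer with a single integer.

Check cell (6,4):
  A: rows 7-8 cols 3-10 -> outside (row miss)
  B: rows 0-2 cols 8-10 -> outside (row miss)
  C: rows 5-6 cols 4-10 -> covers
  D: rows 4-5 cols 8-9 -> outside (row miss)
Count covering = 1

Answer: 1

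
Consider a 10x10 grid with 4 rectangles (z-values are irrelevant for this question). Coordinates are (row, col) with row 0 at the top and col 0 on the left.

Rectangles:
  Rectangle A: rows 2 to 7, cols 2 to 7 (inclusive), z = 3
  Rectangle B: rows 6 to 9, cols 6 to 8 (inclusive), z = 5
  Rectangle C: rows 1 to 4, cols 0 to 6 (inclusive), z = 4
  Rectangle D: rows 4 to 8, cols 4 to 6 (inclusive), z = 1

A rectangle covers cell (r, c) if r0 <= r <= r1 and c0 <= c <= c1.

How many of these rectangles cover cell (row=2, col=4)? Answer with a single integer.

Check cell (2,4):
  A: rows 2-7 cols 2-7 -> covers
  B: rows 6-9 cols 6-8 -> outside (row miss)
  C: rows 1-4 cols 0-6 -> covers
  D: rows 4-8 cols 4-6 -> outside (row miss)
Count covering = 2

Answer: 2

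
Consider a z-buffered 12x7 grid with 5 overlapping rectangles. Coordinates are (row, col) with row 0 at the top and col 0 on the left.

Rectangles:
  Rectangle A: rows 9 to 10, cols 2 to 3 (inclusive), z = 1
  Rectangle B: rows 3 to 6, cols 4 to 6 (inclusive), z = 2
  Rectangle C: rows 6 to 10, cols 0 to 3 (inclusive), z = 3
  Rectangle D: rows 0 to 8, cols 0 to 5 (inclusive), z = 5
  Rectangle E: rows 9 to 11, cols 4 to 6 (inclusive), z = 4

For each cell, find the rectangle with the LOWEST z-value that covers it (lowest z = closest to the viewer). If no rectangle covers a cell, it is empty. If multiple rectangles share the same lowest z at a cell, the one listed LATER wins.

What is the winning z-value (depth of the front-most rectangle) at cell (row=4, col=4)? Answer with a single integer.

Answer: 2

Derivation:
Check cell (4,4):
  A: rows 9-10 cols 2-3 -> outside (row miss)
  B: rows 3-6 cols 4-6 z=2 -> covers; best now B (z=2)
  C: rows 6-10 cols 0-3 -> outside (row miss)
  D: rows 0-8 cols 0-5 z=5 -> covers; best now B (z=2)
  E: rows 9-11 cols 4-6 -> outside (row miss)
Winner: B at z=2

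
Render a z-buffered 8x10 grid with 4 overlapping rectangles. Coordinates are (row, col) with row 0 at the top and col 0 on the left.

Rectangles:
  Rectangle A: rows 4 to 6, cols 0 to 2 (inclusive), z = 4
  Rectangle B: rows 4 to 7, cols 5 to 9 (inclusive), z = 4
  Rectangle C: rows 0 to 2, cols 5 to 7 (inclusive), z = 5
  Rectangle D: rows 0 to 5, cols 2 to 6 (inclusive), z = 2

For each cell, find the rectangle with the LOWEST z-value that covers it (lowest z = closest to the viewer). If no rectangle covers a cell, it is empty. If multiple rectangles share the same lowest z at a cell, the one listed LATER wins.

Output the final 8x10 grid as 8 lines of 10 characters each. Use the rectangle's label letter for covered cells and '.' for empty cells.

..DDDDDC..
..DDDDDC..
..DDDDDC..
..DDDDD...
AADDDDDBBB
AADDDDDBBB
AAA..BBBBB
.....BBBBB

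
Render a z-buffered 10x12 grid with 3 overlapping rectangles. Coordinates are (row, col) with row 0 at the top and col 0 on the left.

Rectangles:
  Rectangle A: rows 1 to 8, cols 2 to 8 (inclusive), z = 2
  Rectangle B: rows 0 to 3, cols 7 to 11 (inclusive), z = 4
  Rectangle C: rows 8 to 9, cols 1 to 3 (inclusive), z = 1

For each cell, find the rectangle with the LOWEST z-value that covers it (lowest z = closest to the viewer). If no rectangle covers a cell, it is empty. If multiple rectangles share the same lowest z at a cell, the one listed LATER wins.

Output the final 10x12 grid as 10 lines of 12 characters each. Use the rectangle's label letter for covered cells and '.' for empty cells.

.......BBBBB
..AAAAAAABBB
..AAAAAAABBB
..AAAAAAABBB
..AAAAAAA...
..AAAAAAA...
..AAAAAAA...
..AAAAAAA...
.CCCAAAAA...
.CCC........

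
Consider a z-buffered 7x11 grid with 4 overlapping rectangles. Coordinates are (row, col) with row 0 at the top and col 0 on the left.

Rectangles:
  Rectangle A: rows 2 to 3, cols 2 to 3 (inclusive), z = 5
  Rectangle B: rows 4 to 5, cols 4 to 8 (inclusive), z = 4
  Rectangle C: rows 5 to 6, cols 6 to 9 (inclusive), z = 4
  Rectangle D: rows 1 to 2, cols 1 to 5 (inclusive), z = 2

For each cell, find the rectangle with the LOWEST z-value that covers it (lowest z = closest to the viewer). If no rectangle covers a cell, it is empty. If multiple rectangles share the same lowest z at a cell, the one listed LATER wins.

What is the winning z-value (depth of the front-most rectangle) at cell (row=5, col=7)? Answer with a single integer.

Answer: 4

Derivation:
Check cell (5,7):
  A: rows 2-3 cols 2-3 -> outside (row miss)
  B: rows 4-5 cols 4-8 z=4 -> covers; best now B (z=4)
  C: rows 5-6 cols 6-9 z=4 -> covers; best now C (z=4)
  D: rows 1-2 cols 1-5 -> outside (row miss)
Winner: C at z=4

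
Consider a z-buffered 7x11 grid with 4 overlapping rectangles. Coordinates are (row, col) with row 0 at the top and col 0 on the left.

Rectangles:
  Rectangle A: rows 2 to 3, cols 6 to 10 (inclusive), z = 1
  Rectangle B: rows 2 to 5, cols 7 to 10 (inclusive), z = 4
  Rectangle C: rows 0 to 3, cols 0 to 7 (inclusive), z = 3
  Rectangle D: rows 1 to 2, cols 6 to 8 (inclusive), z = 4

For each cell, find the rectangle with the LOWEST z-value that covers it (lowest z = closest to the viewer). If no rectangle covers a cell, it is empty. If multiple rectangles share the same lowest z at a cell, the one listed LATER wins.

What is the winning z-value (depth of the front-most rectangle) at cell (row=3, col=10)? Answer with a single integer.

Answer: 1

Derivation:
Check cell (3,10):
  A: rows 2-3 cols 6-10 z=1 -> covers; best now A (z=1)
  B: rows 2-5 cols 7-10 z=4 -> covers; best now A (z=1)
  C: rows 0-3 cols 0-7 -> outside (col miss)
  D: rows 1-2 cols 6-8 -> outside (row miss)
Winner: A at z=1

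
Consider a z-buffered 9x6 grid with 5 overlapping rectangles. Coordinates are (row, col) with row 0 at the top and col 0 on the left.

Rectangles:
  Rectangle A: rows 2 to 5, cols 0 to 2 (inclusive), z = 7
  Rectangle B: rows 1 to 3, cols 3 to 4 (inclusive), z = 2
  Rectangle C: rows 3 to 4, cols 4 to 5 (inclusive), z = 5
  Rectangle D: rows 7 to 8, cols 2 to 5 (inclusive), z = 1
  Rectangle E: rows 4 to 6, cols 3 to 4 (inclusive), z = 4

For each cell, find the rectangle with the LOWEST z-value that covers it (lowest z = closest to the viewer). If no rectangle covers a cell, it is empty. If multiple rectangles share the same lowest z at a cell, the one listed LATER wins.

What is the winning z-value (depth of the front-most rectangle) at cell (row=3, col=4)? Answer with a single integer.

Answer: 2

Derivation:
Check cell (3,4):
  A: rows 2-5 cols 0-2 -> outside (col miss)
  B: rows 1-3 cols 3-4 z=2 -> covers; best now B (z=2)
  C: rows 3-4 cols 4-5 z=5 -> covers; best now B (z=2)
  D: rows 7-8 cols 2-5 -> outside (row miss)
  E: rows 4-6 cols 3-4 -> outside (row miss)
Winner: B at z=2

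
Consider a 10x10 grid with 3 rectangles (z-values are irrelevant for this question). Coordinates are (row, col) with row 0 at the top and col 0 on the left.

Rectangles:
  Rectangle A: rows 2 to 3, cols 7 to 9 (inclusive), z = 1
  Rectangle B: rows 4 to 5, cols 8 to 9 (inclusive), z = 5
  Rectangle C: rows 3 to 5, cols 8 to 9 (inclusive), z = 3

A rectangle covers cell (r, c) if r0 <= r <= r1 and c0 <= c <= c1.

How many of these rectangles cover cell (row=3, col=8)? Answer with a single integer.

Check cell (3,8):
  A: rows 2-3 cols 7-9 -> covers
  B: rows 4-5 cols 8-9 -> outside (row miss)
  C: rows 3-5 cols 8-9 -> covers
Count covering = 2

Answer: 2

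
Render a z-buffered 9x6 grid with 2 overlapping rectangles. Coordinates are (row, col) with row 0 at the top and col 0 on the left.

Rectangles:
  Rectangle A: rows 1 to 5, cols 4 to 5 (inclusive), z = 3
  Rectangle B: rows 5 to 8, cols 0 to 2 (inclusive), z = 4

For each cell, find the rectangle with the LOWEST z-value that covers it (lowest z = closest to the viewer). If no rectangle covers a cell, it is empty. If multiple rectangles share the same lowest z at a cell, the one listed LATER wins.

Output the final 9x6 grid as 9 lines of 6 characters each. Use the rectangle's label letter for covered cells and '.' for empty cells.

......
....AA
....AA
....AA
....AA
BBB.AA
BBB...
BBB...
BBB...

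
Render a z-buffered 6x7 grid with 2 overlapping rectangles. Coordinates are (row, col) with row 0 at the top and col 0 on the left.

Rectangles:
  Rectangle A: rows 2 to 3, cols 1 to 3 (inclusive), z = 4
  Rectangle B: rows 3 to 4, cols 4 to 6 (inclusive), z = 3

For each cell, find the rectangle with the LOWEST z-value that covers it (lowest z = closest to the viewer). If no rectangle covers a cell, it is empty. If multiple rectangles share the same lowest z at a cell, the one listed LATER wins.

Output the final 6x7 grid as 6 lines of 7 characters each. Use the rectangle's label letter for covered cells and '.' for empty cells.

.......
.......
.AAA...
.AAABBB
....BBB
.......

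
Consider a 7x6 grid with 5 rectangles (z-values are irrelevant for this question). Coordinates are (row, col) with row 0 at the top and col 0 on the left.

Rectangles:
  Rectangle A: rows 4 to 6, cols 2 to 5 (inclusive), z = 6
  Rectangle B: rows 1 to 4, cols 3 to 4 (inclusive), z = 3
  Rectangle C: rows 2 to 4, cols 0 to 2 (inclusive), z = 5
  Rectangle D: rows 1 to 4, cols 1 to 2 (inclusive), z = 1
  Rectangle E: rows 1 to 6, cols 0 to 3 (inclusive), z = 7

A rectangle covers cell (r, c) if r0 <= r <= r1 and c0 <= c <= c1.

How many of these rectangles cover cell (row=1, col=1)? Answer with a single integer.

Check cell (1,1):
  A: rows 4-6 cols 2-5 -> outside (row miss)
  B: rows 1-4 cols 3-4 -> outside (col miss)
  C: rows 2-4 cols 0-2 -> outside (row miss)
  D: rows 1-4 cols 1-2 -> covers
  E: rows 1-6 cols 0-3 -> covers
Count covering = 2

Answer: 2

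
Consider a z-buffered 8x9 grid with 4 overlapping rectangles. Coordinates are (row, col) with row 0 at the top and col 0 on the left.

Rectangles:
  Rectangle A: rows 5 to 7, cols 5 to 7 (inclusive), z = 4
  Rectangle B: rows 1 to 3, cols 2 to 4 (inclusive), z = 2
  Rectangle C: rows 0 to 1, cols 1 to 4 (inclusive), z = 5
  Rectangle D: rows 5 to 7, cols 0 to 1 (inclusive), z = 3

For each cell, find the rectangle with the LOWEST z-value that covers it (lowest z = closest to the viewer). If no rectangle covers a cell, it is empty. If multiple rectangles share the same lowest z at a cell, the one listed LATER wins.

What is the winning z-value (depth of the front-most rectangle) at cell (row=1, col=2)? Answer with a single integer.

Answer: 2

Derivation:
Check cell (1,2):
  A: rows 5-7 cols 5-7 -> outside (row miss)
  B: rows 1-3 cols 2-4 z=2 -> covers; best now B (z=2)
  C: rows 0-1 cols 1-4 z=5 -> covers; best now B (z=2)
  D: rows 5-7 cols 0-1 -> outside (row miss)
Winner: B at z=2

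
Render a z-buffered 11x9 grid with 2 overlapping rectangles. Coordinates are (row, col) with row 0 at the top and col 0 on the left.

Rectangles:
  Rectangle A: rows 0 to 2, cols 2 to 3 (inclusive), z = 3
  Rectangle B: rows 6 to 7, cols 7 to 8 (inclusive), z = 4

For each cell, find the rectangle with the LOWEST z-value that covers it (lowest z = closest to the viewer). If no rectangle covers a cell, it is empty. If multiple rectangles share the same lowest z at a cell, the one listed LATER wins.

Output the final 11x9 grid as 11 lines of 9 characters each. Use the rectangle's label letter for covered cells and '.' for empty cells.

..AA.....
..AA.....
..AA.....
.........
.........
.........
.......BB
.......BB
.........
.........
.........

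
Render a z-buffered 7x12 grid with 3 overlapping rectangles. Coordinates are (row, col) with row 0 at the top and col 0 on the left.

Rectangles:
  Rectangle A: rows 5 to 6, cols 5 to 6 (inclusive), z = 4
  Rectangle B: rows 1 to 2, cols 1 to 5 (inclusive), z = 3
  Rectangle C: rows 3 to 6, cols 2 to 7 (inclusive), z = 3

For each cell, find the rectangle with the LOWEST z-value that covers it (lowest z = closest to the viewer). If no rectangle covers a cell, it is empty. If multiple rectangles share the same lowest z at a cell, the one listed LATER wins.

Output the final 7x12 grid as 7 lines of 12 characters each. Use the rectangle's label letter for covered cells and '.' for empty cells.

............
.BBBBB......
.BBBBB......
..CCCCCC....
..CCCCCC....
..CCCCCC....
..CCCCCC....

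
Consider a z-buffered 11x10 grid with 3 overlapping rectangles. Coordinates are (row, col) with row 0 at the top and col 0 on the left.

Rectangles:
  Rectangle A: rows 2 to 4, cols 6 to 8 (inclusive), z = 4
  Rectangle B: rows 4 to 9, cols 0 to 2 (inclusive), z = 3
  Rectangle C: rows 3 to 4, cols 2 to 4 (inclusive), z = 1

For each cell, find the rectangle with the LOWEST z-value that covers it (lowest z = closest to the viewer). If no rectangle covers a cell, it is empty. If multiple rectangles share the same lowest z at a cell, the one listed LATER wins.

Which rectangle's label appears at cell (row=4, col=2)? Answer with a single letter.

Check cell (4,2):
  A: rows 2-4 cols 6-8 -> outside (col miss)
  B: rows 4-9 cols 0-2 z=3 -> covers; best now B (z=3)
  C: rows 3-4 cols 2-4 z=1 -> covers; best now C (z=1)
Winner: C at z=1

Answer: C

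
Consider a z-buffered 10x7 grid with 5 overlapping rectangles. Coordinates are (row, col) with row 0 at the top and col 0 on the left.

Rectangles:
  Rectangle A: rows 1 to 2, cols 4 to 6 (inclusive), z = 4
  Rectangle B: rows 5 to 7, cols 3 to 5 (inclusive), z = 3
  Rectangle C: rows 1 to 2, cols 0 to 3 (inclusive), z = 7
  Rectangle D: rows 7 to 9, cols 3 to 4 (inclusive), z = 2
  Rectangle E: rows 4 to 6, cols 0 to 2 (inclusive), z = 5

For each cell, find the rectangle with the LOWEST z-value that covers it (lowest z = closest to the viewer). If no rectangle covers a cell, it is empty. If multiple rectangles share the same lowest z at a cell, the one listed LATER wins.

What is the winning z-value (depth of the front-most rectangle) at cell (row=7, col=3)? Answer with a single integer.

Answer: 2

Derivation:
Check cell (7,3):
  A: rows 1-2 cols 4-6 -> outside (row miss)
  B: rows 5-7 cols 3-5 z=3 -> covers; best now B (z=3)
  C: rows 1-2 cols 0-3 -> outside (row miss)
  D: rows 7-9 cols 3-4 z=2 -> covers; best now D (z=2)
  E: rows 4-6 cols 0-2 -> outside (row miss)
Winner: D at z=2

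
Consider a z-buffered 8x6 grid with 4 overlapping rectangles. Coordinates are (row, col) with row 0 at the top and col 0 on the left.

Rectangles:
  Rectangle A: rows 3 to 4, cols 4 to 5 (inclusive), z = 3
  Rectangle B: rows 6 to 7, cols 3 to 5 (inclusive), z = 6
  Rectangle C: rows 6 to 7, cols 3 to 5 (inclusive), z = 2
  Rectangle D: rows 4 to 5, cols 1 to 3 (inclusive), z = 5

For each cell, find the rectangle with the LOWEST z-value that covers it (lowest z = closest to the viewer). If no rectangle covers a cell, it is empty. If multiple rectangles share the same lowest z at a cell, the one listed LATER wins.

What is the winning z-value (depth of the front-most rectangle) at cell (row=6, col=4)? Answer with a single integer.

Check cell (6,4):
  A: rows 3-4 cols 4-5 -> outside (row miss)
  B: rows 6-7 cols 3-5 z=6 -> covers; best now B (z=6)
  C: rows 6-7 cols 3-5 z=2 -> covers; best now C (z=2)
  D: rows 4-5 cols 1-3 -> outside (row miss)
Winner: C at z=2

Answer: 2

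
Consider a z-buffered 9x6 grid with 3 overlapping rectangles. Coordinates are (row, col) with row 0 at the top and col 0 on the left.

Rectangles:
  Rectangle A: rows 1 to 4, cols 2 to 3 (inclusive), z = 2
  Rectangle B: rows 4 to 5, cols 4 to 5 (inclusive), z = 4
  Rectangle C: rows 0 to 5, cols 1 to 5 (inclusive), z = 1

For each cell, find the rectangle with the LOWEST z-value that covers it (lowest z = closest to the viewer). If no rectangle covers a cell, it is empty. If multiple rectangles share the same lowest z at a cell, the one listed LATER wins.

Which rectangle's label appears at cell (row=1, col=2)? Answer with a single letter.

Check cell (1,2):
  A: rows 1-4 cols 2-3 z=2 -> covers; best now A (z=2)
  B: rows 4-5 cols 4-5 -> outside (row miss)
  C: rows 0-5 cols 1-5 z=1 -> covers; best now C (z=1)
Winner: C at z=1

Answer: C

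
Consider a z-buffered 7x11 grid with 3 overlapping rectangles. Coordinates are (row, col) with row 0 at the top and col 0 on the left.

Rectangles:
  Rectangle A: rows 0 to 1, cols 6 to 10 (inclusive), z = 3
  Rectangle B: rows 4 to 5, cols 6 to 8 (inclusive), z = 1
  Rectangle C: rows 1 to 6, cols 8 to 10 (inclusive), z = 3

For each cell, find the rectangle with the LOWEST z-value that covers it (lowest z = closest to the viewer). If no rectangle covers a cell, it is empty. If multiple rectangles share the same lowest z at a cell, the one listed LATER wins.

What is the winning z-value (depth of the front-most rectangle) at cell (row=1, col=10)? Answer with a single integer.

Answer: 3

Derivation:
Check cell (1,10):
  A: rows 0-1 cols 6-10 z=3 -> covers; best now A (z=3)
  B: rows 4-5 cols 6-8 -> outside (row miss)
  C: rows 1-6 cols 8-10 z=3 -> covers; best now C (z=3)
Winner: C at z=3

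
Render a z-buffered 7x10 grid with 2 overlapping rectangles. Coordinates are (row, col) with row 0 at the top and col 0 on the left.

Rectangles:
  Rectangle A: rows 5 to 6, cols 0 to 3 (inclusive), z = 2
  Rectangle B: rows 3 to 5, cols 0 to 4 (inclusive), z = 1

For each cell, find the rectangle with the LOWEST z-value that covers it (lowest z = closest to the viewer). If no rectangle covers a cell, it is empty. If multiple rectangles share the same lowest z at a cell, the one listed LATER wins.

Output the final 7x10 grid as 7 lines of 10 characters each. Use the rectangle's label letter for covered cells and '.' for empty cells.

..........
..........
..........
BBBBB.....
BBBBB.....
BBBBB.....
AAAA......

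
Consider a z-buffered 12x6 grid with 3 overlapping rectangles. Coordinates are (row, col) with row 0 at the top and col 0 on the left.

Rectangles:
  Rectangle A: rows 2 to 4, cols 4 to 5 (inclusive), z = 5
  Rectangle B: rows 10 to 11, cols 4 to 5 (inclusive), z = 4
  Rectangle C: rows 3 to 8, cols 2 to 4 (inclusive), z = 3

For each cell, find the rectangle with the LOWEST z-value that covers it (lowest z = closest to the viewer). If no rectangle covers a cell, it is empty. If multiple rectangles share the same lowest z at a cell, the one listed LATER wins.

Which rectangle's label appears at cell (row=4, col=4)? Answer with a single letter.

Answer: C

Derivation:
Check cell (4,4):
  A: rows 2-4 cols 4-5 z=5 -> covers; best now A (z=5)
  B: rows 10-11 cols 4-5 -> outside (row miss)
  C: rows 3-8 cols 2-4 z=3 -> covers; best now C (z=3)
Winner: C at z=3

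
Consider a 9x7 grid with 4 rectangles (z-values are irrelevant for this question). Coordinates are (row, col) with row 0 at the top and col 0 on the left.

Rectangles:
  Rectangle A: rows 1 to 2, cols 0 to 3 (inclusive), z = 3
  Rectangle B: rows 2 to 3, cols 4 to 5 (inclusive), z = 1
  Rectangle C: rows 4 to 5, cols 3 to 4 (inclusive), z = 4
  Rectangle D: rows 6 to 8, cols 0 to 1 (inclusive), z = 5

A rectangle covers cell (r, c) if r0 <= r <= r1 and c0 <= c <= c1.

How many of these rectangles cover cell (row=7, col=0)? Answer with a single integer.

Check cell (7,0):
  A: rows 1-2 cols 0-3 -> outside (row miss)
  B: rows 2-3 cols 4-5 -> outside (row miss)
  C: rows 4-5 cols 3-4 -> outside (row miss)
  D: rows 6-8 cols 0-1 -> covers
Count covering = 1

Answer: 1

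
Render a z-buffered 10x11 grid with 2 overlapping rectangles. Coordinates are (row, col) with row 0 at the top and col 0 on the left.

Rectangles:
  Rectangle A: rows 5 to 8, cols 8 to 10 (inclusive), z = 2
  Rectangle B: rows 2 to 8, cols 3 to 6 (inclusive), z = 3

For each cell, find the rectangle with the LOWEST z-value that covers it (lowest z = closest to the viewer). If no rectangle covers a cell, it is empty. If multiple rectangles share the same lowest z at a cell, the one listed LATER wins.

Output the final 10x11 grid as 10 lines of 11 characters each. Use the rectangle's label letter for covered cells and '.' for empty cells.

...........
...........
...BBBB....
...BBBB....
...BBBB....
...BBBB.AAA
...BBBB.AAA
...BBBB.AAA
...BBBB.AAA
...........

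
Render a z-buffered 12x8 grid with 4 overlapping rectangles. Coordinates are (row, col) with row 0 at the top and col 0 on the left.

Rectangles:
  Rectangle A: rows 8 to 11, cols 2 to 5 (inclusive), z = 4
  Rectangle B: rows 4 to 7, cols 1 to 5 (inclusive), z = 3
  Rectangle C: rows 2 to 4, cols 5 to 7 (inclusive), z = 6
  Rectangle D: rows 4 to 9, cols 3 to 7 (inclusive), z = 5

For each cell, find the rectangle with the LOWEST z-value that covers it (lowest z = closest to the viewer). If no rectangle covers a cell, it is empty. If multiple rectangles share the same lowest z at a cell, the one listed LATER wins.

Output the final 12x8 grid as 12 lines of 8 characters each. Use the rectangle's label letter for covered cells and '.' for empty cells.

........
........
.....CCC
.....CCC
.BBBBBDD
.BBBBBDD
.BBBBBDD
.BBBBBDD
..AAAADD
..AAAADD
..AAAA..
..AAAA..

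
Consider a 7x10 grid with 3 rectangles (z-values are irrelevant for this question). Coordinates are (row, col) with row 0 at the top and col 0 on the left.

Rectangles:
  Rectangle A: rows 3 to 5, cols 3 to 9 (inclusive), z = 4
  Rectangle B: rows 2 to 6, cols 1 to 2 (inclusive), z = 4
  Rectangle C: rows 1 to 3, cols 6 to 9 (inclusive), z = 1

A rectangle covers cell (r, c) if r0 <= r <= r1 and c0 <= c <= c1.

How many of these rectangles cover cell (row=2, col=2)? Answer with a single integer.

Check cell (2,2):
  A: rows 3-5 cols 3-9 -> outside (row miss)
  B: rows 2-6 cols 1-2 -> covers
  C: rows 1-3 cols 6-9 -> outside (col miss)
Count covering = 1

Answer: 1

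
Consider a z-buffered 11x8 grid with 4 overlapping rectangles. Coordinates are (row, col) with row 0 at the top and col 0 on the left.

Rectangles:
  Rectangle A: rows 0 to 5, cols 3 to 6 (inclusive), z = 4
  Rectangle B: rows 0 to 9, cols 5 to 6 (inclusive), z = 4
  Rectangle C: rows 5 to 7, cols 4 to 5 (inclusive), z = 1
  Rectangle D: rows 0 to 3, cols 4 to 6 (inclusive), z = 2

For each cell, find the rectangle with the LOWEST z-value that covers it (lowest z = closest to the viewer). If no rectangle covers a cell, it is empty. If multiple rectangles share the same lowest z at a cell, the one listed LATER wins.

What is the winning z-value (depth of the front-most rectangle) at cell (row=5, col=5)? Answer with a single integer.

Answer: 1

Derivation:
Check cell (5,5):
  A: rows 0-5 cols 3-6 z=4 -> covers; best now A (z=4)
  B: rows 0-9 cols 5-6 z=4 -> covers; best now B (z=4)
  C: rows 5-7 cols 4-5 z=1 -> covers; best now C (z=1)
  D: rows 0-3 cols 4-6 -> outside (row miss)
Winner: C at z=1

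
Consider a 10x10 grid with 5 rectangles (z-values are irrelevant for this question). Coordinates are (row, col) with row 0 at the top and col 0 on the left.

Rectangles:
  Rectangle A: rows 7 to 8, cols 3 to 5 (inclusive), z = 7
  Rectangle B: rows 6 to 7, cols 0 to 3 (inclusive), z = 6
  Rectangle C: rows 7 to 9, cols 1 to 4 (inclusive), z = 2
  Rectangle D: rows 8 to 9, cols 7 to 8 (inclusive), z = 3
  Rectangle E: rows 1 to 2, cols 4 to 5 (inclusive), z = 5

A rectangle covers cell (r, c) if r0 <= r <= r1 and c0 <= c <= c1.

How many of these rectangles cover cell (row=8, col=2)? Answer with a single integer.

Check cell (8,2):
  A: rows 7-8 cols 3-5 -> outside (col miss)
  B: rows 6-7 cols 0-3 -> outside (row miss)
  C: rows 7-9 cols 1-4 -> covers
  D: rows 8-9 cols 7-8 -> outside (col miss)
  E: rows 1-2 cols 4-5 -> outside (row miss)
Count covering = 1

Answer: 1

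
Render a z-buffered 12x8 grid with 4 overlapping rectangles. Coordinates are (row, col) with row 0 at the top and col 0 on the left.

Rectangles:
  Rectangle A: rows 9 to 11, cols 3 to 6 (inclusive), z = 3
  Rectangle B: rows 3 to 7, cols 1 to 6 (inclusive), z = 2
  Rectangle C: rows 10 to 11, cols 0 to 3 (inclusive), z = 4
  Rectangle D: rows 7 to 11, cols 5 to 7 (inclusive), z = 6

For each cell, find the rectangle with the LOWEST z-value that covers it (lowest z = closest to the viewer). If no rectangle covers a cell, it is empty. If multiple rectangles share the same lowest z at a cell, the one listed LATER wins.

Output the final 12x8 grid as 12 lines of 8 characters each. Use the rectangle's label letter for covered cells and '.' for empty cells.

........
........
........
.BBBBBB.
.BBBBBB.
.BBBBBB.
.BBBBBB.
.BBBBBBD
.....DDD
...AAAAD
CCCAAAAD
CCCAAAAD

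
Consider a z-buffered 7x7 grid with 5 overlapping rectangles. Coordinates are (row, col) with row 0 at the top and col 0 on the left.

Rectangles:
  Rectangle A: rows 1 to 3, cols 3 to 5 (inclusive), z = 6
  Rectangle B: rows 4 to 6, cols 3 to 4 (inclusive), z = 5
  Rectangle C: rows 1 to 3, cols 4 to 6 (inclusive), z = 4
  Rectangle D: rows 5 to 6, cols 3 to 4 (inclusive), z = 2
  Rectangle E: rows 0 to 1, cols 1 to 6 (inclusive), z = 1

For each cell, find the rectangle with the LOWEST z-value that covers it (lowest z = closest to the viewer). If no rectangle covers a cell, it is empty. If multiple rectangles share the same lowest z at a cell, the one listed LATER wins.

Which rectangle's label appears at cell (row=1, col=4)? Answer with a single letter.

Answer: E

Derivation:
Check cell (1,4):
  A: rows 1-3 cols 3-5 z=6 -> covers; best now A (z=6)
  B: rows 4-6 cols 3-4 -> outside (row miss)
  C: rows 1-3 cols 4-6 z=4 -> covers; best now C (z=4)
  D: rows 5-6 cols 3-4 -> outside (row miss)
  E: rows 0-1 cols 1-6 z=1 -> covers; best now E (z=1)
Winner: E at z=1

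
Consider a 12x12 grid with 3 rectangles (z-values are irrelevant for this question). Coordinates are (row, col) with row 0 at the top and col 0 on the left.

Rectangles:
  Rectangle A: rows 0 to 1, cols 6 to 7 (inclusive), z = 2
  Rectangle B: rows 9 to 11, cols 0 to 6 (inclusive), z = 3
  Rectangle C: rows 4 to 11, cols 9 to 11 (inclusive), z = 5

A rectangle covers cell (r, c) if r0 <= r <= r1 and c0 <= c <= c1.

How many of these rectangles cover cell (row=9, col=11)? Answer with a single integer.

Answer: 1

Derivation:
Check cell (9,11):
  A: rows 0-1 cols 6-7 -> outside (row miss)
  B: rows 9-11 cols 0-6 -> outside (col miss)
  C: rows 4-11 cols 9-11 -> covers
Count covering = 1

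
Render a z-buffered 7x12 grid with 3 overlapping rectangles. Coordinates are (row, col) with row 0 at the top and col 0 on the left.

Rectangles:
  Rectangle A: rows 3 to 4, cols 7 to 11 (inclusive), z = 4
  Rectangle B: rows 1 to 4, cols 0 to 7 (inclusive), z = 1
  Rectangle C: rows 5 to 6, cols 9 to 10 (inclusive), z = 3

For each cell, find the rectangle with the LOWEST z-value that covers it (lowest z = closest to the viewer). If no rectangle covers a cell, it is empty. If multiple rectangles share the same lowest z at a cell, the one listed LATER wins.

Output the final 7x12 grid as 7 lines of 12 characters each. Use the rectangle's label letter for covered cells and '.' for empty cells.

............
BBBBBBBB....
BBBBBBBB....
BBBBBBBBAAAA
BBBBBBBBAAAA
.........CC.
.........CC.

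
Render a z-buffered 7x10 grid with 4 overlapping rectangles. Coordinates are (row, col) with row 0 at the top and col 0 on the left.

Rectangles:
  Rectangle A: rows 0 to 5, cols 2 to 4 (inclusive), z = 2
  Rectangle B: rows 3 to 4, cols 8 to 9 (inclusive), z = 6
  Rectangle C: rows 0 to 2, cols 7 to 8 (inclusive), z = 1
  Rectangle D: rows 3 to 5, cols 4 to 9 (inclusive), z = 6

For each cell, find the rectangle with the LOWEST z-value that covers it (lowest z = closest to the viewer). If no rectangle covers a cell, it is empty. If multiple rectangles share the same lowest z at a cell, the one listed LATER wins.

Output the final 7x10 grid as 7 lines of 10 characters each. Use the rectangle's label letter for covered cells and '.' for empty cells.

..AAA..CC.
..AAA..CC.
..AAA..CC.
..AAADDDDD
..AAADDDDD
..AAADDDDD
..........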